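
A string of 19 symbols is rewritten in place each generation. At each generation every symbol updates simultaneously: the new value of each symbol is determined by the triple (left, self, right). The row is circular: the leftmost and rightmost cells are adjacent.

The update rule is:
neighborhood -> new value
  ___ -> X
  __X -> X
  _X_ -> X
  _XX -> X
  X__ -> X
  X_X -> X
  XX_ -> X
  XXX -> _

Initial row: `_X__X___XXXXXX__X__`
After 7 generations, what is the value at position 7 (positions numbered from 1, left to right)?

X

XXXXXXXXX____XXXXXX
________XXXXXX_____
XXXXXXXXX____XXXXXX  (repeats generation 1; period 2)
generation 7: XXXXXXXXX____XXXXXX
position 7 holds X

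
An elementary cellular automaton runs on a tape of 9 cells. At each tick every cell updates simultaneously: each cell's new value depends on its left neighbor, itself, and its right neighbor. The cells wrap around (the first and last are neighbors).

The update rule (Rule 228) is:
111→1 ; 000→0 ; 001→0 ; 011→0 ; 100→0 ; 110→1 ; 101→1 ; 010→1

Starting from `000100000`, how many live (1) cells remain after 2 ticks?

000100000  (fixed point — unchanged through tick 2)
count of 1: 1

1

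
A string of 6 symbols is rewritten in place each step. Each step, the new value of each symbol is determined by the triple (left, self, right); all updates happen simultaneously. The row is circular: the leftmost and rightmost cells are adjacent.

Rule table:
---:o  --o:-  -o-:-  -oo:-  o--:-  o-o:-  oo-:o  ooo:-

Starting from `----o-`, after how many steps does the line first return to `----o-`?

ooo---
--o-o-
o-----
--ooo-
o---o-
--o---
o---oo
o-o---
----o-

9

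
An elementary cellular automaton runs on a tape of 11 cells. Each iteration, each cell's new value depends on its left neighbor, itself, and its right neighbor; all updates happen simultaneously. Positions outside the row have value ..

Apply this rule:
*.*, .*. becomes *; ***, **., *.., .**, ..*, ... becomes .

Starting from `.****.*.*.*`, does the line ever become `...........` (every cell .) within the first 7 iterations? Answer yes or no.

.....******
...........
all cells are . at iteration 2

yes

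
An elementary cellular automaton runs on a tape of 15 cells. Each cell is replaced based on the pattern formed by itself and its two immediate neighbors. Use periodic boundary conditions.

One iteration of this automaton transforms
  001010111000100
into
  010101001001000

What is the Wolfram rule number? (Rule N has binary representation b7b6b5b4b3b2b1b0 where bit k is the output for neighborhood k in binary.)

98

position 7: 111 → 0  (bit 7 = 0)
position 8: 110 → 1  (bit 6 = 1)
position 3: 101 → 1  (bit 5 = 1)
position 9: 100 → 0  (bit 4 = 0)
position 6: 011 → 0  (bit 3 = 0)
position 2: 010 → 0  (bit 2 = 0)
position 1: 001 → 1  (bit 1 = 1)
position 0: 000 → 0  (bit 0 = 0)
bits b7..b0 = 01100010 = 98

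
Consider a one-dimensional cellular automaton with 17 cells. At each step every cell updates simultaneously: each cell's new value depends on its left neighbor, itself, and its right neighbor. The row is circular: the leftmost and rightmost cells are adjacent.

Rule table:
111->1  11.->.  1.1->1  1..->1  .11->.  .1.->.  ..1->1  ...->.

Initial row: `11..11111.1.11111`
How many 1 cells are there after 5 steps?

9

step 1: 1.11.111.1.1.1111
step 2: .1..1.1.1.1.1.111
step 3: 1.11.1.1.1.1.1.1.
step 4: .1..1.1.1.1.1.1.1
step 5: 1.11.1.1.1.1.1.1.
count of 1: 9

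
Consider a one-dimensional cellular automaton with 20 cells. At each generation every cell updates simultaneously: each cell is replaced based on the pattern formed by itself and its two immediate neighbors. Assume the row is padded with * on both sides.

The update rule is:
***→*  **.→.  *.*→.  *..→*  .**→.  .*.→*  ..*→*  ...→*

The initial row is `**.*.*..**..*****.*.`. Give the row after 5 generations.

*..*.***..**.***..*.
.***..*.**....*.***.
..*.***...*****..*..
***..*.***.***.*****
**.***..*...*...****

**.***..*...*...****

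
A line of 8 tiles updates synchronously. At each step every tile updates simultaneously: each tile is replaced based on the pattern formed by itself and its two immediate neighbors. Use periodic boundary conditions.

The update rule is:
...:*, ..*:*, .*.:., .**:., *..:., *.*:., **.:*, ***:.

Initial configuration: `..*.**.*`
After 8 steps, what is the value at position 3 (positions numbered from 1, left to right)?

.

.*...*..
*..**..*
*.*.*.*.
........
********
........  (repeats step 4; period 2)
step 8: ........
position 3 holds .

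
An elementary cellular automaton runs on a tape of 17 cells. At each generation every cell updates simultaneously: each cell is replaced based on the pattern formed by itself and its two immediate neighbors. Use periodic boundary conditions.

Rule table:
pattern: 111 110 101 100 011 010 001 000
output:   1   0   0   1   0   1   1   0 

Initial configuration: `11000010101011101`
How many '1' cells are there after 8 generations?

7

10100110101001000
10111000101111101
00010101100111000
00110100011010100
01000110100010110
11101000110110001
11001101000001010
00110001100011010
count of 1: 7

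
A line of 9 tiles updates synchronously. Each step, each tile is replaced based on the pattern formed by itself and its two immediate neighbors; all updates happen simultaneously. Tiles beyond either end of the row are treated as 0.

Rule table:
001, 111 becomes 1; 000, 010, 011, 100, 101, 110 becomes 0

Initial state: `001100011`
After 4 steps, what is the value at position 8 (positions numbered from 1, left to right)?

0

step 1: 010000100
step 2: 100001000
step 3: 000010000
step 4: 000100000
position 8 holds 0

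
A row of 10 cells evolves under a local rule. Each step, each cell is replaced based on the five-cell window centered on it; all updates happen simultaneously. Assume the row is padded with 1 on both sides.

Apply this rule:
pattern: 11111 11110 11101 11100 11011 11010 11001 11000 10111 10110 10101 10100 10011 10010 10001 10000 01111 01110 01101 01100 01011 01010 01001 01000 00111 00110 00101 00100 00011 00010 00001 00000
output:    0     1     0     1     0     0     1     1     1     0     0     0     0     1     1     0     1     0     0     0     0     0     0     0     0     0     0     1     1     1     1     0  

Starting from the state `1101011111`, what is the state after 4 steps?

1000011000
1101100111
1000010010
1101110100

1101110100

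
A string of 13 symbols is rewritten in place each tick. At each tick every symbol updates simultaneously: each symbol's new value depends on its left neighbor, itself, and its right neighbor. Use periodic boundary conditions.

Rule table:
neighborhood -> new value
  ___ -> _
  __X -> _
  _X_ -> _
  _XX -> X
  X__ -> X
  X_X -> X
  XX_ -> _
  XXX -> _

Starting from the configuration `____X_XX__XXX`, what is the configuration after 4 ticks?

X____XX_X_X__
_X___X_X_X_X_
__X___X_X_X_X
X__X___X_X_X_

X__X___X_X_X_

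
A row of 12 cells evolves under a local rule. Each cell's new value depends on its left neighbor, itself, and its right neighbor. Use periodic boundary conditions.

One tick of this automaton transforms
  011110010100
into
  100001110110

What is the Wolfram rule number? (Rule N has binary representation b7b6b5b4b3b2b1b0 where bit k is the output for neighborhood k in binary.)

22

position 2: 111 → 0  (bit 7 = 0)
position 4: 110 → 0  (bit 6 = 0)
position 8: 101 → 0  (bit 5 = 0)
position 5: 100 → 1  (bit 4 = 1)
position 1: 011 → 0  (bit 3 = 0)
position 7: 010 → 1  (bit 2 = 1)
position 0: 001 → 1  (bit 1 = 1)
position 11: 000 → 0  (bit 0 = 0)
bits b7..b0 = 00010110 = 22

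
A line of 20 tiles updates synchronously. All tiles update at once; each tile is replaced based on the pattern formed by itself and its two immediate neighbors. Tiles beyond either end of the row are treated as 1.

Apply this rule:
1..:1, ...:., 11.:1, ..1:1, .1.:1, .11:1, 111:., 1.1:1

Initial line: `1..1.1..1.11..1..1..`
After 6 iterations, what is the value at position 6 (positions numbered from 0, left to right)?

.

iteration 1: 11111111111111111111
iteration 2: ....................
iteration 3: 1..................1
iteration 4: 11................11
iteration 5: .11..............11.
iteration 6: 1111............1111
position 6 holds .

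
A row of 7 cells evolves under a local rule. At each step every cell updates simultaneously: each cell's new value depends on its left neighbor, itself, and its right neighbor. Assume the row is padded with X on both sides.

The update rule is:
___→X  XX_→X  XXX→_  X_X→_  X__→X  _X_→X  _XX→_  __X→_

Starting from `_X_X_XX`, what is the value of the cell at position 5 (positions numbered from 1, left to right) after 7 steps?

_X_X___
_X_XXX_
_X___X_
_XXX_X_
___X_X_
XX_X_X_
_X_X_X_
position 5 holds _

_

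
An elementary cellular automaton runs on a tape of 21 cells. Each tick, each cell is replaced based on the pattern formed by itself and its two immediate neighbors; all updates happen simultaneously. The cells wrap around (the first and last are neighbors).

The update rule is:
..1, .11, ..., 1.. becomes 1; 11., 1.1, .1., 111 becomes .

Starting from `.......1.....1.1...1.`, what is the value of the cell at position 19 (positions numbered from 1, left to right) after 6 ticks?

1

1111111.11111...111.1
........1....1111...1
11111111.11111...111.
1........1....1111...
.11111111.11111...111
.1........1....1111..
position 19 holds 1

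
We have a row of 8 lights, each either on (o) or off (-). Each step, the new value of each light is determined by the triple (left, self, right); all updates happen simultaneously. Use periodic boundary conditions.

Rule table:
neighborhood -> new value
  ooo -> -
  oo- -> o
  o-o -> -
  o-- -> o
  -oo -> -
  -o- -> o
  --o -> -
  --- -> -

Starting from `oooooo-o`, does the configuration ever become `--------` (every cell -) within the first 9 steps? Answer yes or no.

-----o--
-----oo-
------oo
o------o
oo------
-oo-----
--oo----
---oo---
----oo--
step 9 is ----oo--, still not uniform -

no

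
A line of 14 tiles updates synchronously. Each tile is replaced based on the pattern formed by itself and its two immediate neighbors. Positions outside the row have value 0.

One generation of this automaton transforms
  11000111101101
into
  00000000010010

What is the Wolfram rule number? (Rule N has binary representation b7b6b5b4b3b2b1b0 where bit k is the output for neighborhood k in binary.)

position 6: 111 → 0  (bit 7 = 0)
position 1: 110 → 0  (bit 6 = 0)
position 9: 101 → 1  (bit 5 = 1)
position 2: 100 → 0  (bit 4 = 0)
position 0: 011 → 0  (bit 3 = 0)
position 13: 010 → 0  (bit 2 = 0)
position 4: 001 → 0  (bit 1 = 0)
position 3: 000 → 0  (bit 0 = 0)
bits b7..b0 = 00100000 = 32

32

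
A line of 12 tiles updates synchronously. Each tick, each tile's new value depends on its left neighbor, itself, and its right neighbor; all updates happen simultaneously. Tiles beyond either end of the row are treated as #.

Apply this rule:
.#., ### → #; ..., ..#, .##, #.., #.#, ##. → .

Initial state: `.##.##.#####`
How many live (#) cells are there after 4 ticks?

1

tick 1: ........####
tick 2: .........###
tick 3: ..........##
tick 4: ...........#
count of #: 1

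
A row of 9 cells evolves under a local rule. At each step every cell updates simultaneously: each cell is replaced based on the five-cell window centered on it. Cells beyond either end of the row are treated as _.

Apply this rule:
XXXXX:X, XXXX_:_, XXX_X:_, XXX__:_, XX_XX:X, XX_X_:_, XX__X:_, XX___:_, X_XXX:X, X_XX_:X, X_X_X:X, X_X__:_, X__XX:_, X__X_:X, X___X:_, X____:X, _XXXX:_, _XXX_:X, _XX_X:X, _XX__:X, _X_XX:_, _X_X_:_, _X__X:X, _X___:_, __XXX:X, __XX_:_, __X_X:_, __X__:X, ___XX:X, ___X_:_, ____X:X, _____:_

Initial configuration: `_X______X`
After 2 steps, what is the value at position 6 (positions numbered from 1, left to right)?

X

_X_X__X_X
____XX___
position 6 holds X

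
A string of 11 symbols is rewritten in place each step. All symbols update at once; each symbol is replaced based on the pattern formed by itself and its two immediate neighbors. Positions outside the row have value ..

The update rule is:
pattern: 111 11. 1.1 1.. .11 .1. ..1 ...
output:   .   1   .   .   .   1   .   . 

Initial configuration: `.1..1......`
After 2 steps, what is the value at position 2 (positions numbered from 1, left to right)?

step 1: .1..1......  (fixed point — unchanged through step 2)
position 2 holds 1

1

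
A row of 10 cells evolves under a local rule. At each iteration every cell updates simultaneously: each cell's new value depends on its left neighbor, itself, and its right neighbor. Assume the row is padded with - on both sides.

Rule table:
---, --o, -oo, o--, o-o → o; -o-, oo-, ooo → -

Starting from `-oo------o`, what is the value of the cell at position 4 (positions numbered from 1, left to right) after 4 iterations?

o

iteration 1: oo-oooooo-
iteration 2: o-oo-----o
iteration 3: -oo-ooooo-
iteration 4: oo-oo----o
position 4 holds o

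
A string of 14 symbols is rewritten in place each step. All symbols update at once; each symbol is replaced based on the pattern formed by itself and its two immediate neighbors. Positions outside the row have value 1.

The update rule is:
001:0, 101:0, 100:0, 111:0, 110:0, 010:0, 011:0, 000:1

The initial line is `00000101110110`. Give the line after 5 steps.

01110000000000

01110000000000
00000111111110
01110000000000  (repeats step 1; period 2)
step 5: 01110000000000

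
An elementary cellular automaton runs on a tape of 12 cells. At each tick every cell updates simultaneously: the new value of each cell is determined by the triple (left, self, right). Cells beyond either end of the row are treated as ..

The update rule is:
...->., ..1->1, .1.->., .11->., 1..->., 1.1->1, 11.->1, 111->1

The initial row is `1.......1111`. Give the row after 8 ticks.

tick 1: .......1.111
tick 2: ......1.1.11
tick 3: .....1.1.1.1
tick 4: ....1.1.1.1.
tick 5: ...1.1.1.1..
tick 6: ..1.1.1.1...
tick 7: .1.1.1.1....
tick 8: 1.1.1.1.....

1.1.1.1.....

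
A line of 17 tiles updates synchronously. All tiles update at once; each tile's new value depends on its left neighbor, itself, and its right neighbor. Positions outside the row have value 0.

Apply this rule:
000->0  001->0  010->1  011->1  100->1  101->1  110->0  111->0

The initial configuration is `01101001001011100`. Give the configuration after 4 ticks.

01101111101111001

tick 1: 01011101101110010
tick 2: 01110011011001011
tick 3: 01001010110101110
tick 4: 01101111101111001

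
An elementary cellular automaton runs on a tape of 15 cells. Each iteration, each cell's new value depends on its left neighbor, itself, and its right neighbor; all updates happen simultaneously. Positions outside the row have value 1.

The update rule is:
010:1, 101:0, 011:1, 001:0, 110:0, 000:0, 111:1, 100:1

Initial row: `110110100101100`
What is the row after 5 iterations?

100100110101010
010110100101010
010100110101010
010110100101010  (repeats iteration 2; period 2)
iteration 5: 010100110101010

010100110101010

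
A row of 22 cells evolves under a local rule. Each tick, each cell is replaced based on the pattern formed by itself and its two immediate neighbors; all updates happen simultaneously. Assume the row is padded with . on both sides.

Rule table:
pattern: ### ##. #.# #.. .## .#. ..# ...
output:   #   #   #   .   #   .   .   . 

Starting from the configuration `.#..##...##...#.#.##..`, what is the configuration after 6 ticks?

....##...##.....####..

....##...##....#.###..
....##...##.....####..
....##...##.....####..  (fixed point — unchanged through tick 6)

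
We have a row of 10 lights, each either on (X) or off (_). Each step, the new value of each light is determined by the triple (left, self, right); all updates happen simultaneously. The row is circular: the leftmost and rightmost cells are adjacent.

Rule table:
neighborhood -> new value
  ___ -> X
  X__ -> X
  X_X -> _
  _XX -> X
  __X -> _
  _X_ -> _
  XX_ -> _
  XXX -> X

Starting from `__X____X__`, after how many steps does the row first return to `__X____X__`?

step 1: X__XXX__XX
step 2: _X_XX_X_XX
step 3: ___X____X_
step 4: XX__XXX__X
step 5: X_X_XX_X_X
step 6: ____X____X
step 7: XXX__XXX__
step 8: XX_X_XX_X_
step 9: X____X____
step 10: _XXX__XXX_
step 11: _XX_X_XX_X
step 12: _X____X___
step 13: __XXX__XXX
step 14: X_XX_X_XX_
step 15: __X____X__

15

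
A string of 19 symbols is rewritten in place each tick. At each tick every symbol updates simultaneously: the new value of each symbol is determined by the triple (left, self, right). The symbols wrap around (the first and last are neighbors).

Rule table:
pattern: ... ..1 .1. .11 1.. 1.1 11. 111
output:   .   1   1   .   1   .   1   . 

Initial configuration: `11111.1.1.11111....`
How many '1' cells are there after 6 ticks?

....1.1.1.....11..1
1..11.1.11...1.1111
111.1.1..11.11.....
..1.1.111.1..11...1
111.1...1.111.11.11
..1.11.11...1..1...
count of 1: 7

7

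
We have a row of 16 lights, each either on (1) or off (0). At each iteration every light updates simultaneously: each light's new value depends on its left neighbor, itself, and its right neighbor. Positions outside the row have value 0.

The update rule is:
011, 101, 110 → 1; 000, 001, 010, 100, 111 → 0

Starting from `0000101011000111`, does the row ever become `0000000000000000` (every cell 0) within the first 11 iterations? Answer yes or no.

yes

0000010111000101
0000001101000010
0000001110000000
0000001010000000
0000000100000000
0000000000000000
all cells are 0 at iteration 6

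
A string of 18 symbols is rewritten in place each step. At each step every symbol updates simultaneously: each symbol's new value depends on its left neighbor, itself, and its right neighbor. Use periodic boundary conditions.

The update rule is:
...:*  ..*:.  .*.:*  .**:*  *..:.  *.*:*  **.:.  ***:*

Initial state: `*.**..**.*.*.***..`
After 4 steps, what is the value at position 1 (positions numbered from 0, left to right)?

***...*.*******...
**..*.********..*.
*...*********...**
..*.********..*.**
position 1 holds .

.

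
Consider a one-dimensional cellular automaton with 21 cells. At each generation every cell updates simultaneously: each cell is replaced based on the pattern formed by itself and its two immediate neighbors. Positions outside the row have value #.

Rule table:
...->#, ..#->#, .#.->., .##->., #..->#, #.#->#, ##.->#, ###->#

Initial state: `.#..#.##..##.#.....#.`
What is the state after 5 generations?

#####.##.#.###.##.###

generation 1: #.##.#.###.##.#####.#
generation 2: ##.##.#.###.##.#####.
generation 3: ###.##.#.###.##.#####
generation 4: ####.##.#.###.##.####
generation 5: #####.##.#.###.##.###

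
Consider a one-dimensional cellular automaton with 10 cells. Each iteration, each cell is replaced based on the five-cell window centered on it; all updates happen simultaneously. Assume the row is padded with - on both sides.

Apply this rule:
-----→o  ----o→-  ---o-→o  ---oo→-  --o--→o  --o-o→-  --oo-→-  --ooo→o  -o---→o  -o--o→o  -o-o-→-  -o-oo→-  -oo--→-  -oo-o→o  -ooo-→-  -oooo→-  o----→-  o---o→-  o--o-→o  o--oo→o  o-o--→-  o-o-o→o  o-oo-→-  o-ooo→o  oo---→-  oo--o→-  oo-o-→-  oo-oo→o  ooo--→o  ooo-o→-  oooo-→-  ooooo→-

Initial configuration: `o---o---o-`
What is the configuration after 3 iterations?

-o-o-o-o--

oo-ooo-ooo
-ooo--oo-o
-o-o-o-o--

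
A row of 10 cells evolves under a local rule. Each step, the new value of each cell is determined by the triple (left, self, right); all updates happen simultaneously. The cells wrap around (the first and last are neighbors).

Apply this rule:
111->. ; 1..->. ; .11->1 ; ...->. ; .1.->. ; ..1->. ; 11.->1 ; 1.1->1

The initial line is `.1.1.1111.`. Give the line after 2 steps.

..1.11..1.
...111....

...111....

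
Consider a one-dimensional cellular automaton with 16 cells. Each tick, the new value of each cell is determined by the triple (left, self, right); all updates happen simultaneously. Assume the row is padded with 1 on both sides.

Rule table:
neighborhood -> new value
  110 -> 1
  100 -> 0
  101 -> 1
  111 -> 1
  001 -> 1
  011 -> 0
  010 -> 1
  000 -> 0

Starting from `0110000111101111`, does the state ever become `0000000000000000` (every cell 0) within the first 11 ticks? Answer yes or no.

1010001011110111
1110011101111011
1110101110111101
1111110111011110
1111111011101111
1111111101110111
1111111110111011
1111111111011101
1111111111101110
1111111111110111
1111111111111011
tick 11 is 1111111111111011, still not uniform 0

no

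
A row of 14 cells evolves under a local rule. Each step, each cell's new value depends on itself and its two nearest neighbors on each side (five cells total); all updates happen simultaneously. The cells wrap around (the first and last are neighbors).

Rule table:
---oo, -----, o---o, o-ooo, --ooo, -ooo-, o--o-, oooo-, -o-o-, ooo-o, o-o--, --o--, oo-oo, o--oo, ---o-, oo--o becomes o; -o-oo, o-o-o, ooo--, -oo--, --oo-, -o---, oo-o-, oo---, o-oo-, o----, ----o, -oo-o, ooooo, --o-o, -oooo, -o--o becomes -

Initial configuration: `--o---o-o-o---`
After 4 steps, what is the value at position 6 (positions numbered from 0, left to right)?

-oo-oo-o-oo--o
---o-------oo-
--oo--ooo-o---
-o--ooooo-o--o
position 6 holds o

o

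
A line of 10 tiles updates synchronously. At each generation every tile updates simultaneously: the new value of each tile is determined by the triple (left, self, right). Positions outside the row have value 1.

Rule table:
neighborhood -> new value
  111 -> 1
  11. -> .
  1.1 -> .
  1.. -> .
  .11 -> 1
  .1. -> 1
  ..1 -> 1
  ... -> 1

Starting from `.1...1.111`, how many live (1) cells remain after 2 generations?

.1.111.111
.1.11..111
count of 1: 6

6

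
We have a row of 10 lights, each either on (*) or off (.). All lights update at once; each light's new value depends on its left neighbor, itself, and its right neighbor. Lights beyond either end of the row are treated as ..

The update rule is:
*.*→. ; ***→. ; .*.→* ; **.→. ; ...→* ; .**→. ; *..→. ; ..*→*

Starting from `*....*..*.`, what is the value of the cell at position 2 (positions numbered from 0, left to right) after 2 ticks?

tick 1: *.****.**.
tick 2: *.........
position 2 holds .

.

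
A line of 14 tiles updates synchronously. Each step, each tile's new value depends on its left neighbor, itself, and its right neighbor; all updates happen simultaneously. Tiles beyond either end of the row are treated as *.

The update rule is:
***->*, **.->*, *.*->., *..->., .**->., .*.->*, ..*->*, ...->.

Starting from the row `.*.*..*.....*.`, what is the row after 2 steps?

.*.*.**....**.
.*.*..*...*.*.

.*.*..*...*.*.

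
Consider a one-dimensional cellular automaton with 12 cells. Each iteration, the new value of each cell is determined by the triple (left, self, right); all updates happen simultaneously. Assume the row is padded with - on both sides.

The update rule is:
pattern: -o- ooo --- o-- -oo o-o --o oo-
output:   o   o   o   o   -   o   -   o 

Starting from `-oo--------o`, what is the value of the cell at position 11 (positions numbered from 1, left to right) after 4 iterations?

--oooooooo-o
o--ooooooooo
oo--oooooooo
-oo--ooooooo
position 11 holds o

o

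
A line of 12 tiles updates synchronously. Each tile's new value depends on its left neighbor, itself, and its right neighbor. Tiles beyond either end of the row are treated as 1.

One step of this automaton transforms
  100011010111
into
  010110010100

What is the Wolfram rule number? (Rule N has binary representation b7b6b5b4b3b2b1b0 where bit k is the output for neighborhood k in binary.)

30

position 10: 111 → 0  (bit 7 = 0)
position 0: 110 → 0  (bit 6 = 0)
position 6: 101 → 0  (bit 5 = 0)
position 1: 100 → 1  (bit 4 = 1)
position 4: 011 → 1  (bit 3 = 1)
position 7: 010 → 1  (bit 2 = 1)
position 3: 001 → 1  (bit 1 = 1)
position 2: 000 → 0  (bit 0 = 0)
bits b7..b0 = 00011110 = 30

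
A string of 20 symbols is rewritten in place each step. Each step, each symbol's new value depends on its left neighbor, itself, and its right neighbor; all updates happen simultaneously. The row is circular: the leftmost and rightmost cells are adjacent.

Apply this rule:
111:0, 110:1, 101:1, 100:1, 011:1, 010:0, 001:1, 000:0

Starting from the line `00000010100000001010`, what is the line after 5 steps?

01010101010101010101

step 1: 00000101010000010101
step 2: 10001010101000101010
step 3: 01010101010101010101
step 4: 10101010101010101010
step 5: 01010101010101010101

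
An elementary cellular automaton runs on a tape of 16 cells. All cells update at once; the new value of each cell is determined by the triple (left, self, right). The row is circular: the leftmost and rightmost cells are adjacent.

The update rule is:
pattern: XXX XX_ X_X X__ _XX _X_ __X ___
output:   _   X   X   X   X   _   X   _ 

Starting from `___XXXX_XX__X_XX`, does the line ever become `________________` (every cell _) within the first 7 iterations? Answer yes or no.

no

X_XX__XXXXXX_XXX
XXXXXXX____XXX__
X_____XX__XX_XXX
XX___XXXXXXXXX__
XXX_XX_______XXX
__XXXXX_____XX__
_XX___XX___XXXX_
iteration 7 is _XX___XX___XXXX_, still not uniform _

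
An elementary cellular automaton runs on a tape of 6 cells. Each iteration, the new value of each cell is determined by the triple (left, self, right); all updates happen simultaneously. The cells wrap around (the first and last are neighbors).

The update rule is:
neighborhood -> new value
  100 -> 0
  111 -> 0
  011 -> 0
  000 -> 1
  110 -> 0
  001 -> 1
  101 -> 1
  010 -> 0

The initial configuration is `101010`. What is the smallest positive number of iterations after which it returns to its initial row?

2

iteration 1: 010101
iteration 2: 101010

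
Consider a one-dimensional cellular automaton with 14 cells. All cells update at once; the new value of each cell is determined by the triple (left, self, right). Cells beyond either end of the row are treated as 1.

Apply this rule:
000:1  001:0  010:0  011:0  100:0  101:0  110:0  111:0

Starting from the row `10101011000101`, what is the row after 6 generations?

00000000010000
01111111000110
00000000010000  (repeats generation 1; period 2)
generation 6: 01111111000110

01111111000110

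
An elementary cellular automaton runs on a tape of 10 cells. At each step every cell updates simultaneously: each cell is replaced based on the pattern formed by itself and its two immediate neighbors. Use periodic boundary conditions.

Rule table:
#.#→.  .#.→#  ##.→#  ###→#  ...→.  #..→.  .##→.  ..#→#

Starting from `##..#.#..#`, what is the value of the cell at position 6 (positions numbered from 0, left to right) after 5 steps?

#

##.##.#.#.
.#..#.#.#.
##.##.#.#.  (repeats step 1; period 2)
step 5: ##.##.#.#.
position 6 holds #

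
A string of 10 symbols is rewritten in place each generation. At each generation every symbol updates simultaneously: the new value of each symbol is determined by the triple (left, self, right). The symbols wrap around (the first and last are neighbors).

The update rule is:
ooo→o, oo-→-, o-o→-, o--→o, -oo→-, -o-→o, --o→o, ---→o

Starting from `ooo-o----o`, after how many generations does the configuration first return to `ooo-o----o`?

6

oo--ooooo-
--oo-ooo--
oo----o-oo
o-ooooo--o
---ooo-oo-
ooo-o----o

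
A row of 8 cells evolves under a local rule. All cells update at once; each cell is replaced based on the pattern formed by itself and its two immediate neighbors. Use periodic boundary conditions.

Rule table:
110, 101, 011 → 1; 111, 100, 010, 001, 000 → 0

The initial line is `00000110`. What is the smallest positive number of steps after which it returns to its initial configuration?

00000110

1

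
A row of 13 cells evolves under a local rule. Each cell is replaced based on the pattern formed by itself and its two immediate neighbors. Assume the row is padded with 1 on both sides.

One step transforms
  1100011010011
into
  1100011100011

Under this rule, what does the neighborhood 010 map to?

0

At position 8 the neighborhood is 010; the next row has 0 there.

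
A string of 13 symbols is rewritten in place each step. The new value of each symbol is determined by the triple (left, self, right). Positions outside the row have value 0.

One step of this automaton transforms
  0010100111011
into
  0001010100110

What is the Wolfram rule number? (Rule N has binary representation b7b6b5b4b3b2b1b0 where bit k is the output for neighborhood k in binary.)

position 8: 111 → 0  (bit 7 = 0)
position 9: 110 → 0  (bit 6 = 0)
position 3: 101 → 1  (bit 5 = 1)
position 5: 100 → 1  (bit 4 = 1)
position 7: 011 → 1  (bit 3 = 1)
position 2: 010 → 0  (bit 2 = 0)
position 1: 001 → 0  (bit 1 = 0)
position 0: 000 → 0  (bit 0 = 0)
bits b7..b0 = 00111000 = 56

56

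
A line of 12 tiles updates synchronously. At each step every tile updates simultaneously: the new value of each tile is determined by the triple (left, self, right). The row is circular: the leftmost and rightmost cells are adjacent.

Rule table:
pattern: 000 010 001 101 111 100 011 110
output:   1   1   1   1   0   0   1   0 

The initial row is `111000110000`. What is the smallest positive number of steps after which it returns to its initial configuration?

step 1: 100011100111
step 2: 001110001100
step 3: 111000111001
step 4: 000011100011
step 5: 011110001110
step 6: 110000111000
step 7: 100111100011
step 8: 001100001110
step 9: 111001111000
step 10: 100011000011
step 11: 001110011110
step 12: 111000110000

12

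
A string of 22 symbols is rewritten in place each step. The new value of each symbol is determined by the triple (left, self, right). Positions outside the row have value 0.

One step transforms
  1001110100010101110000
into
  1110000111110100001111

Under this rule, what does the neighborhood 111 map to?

0

At position 4 the neighborhood is 111; the next row has 0 there.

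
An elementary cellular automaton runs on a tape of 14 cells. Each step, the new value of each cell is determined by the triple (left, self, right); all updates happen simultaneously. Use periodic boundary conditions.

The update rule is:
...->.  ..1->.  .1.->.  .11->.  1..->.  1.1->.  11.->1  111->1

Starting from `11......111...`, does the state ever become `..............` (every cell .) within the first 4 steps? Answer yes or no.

step 1: .1.......11...
step 2: ..........1...
step 3: ..............
all cells are . at step 3

yes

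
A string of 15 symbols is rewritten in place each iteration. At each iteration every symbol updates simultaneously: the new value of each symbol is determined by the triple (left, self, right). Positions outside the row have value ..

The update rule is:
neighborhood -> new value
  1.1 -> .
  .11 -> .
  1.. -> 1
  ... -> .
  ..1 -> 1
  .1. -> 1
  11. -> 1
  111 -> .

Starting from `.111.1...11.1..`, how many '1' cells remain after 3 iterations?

9

1..1.11.1.1.11.
1111..1.1.1..11
...1111.1.111.1
count of 1: 9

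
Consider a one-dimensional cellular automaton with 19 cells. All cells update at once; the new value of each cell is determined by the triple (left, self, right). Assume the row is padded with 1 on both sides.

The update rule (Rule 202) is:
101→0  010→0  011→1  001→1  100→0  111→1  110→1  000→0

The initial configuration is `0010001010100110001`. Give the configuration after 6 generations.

0000000111111110111

0100010000001110011
0000100000011110111
0001000000111110111
0010000001111110111
0100000011111110111
0000000111111110111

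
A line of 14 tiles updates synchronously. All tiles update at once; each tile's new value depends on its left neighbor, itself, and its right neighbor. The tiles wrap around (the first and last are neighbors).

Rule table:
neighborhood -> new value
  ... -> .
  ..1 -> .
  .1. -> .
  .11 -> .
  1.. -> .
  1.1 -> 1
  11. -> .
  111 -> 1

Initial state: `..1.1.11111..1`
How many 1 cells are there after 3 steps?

2

...1.1.111....
....1.1.1.....
.....1.1......
count of 1: 2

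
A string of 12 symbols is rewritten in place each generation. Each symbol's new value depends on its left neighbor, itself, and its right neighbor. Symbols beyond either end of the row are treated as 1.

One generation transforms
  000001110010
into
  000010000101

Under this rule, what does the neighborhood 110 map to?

At position 7 the neighborhood is 110; the next row has 0 there.

0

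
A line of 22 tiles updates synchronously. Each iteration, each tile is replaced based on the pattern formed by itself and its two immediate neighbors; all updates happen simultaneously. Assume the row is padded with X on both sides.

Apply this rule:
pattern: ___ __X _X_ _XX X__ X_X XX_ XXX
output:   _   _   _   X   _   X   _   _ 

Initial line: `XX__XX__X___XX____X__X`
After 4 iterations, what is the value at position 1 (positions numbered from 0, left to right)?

_

____X_______X________X
_____________________X
_____________________X  (fixed point — unchanged through iteration 4)
position 1 holds _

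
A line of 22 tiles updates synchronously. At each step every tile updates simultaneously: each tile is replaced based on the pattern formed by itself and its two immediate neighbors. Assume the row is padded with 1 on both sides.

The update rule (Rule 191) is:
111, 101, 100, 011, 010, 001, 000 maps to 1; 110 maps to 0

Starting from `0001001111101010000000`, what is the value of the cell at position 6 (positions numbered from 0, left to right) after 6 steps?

1

step 1: 1111111111011111111111
step 2: 1111111110111111111111
step 3: 1111111101111111111111
step 4: 1111111011111111111111
step 5: 1111110111111111111111
step 6: 1111101111111111111111
position 6 holds 1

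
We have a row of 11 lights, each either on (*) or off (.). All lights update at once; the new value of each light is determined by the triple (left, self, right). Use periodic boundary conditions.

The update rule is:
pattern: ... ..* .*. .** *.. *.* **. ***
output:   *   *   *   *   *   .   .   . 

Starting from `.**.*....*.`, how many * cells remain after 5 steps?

9

**..*******
..***......
***..******
...***.....
****..*****
count of *: 9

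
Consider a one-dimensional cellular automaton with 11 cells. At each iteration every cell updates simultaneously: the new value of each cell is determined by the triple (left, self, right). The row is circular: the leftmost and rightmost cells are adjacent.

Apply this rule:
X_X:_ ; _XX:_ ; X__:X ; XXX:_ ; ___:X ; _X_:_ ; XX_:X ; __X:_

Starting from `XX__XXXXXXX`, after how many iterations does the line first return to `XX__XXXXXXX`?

22

iteration 1: _XX________
iteration 2: __XXXXXXXXX
iteration 3: X_________X
iteration 4: XXXXXXXXX__
iteration 5: ________XX_
iteration 6: XXXXXXX__XX
iteration 7: ______XX___
iteration 8: XXXXX__XXXX
iteration 9: ____XX_____
iteration 10: XXX__XXXXXX
iteration 11: __XX_______
iteration 12: X__XXXXXXXX
iteration 13: XX_________
iteration 14: _XXXXXXXXX_
iteration 15: _________XX
iteration 16: XXXXXXXX__X
iteration 17: _______XX__
iteration 18: XXXXXX__XXX
iteration 19: _____XX____
iteration 20: XXXX__XXXXX
iteration 21: ___XX______
iteration 22: XX__XXXXXXX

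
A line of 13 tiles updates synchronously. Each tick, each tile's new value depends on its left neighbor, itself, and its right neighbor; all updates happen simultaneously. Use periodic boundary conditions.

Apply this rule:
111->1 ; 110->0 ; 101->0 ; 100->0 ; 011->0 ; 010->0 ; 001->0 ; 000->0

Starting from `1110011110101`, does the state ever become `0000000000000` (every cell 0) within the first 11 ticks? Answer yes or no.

yes

tick 1: 1100001100000
tick 2: 0000000000000
all cells are 0 at tick 2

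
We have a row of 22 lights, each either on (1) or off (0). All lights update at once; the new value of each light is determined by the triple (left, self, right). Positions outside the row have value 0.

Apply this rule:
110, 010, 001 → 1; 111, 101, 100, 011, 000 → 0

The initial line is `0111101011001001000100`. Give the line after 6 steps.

1000101001011011001100
1001101011001001010100
1010101001011011010100
1010101011001001010100
1010101001011011010100  (repeats step 3; period 2)
step 6: 1010101011001001010100

1010101011001001010100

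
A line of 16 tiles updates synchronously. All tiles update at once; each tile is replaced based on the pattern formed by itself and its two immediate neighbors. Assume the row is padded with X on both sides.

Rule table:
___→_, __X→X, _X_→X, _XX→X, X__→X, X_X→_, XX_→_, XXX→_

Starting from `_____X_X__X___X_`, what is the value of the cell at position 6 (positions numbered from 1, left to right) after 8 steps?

X___XX_XXXXX_XX_
_X_XX__X_____X__
_X_X_XXXX___XXXX
_X_X_X___X_XX___
_X_X_XX_XX_X_X_X
_X_X_X__X__X_X_X
_X_X_XXXXXXX_X_X
_X_X_X_______X_X
position 6 holds X

X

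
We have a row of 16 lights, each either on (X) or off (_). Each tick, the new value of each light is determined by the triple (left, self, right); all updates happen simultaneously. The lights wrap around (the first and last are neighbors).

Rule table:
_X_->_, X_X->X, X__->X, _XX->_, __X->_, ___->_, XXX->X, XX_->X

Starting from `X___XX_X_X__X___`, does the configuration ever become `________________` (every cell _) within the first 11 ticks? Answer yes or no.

_X___XX_X_X__X__
__X___XX_X_X__X_
___X___XX_X_X__X
X___X___XX_X_X__
_X___X___XX_X_X_
__X___X___XX_X_X
X__X___X___XX_X_
_X__X___X___XX_X
X_X__X___X___XX_
_X_X__X___X___XX
X_X_X__X___X___X
tick 11 is X_X_X__X___X___X, still not uniform _

no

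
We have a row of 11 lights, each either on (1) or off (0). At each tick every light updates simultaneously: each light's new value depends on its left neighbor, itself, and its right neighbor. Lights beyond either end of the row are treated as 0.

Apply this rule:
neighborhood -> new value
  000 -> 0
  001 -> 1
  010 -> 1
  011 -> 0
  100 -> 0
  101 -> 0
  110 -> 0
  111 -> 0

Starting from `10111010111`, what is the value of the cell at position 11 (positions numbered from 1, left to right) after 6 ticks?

10000010000
10000110000
10001000000
10011000000
10100000000
10100000000
position 11 holds 0

0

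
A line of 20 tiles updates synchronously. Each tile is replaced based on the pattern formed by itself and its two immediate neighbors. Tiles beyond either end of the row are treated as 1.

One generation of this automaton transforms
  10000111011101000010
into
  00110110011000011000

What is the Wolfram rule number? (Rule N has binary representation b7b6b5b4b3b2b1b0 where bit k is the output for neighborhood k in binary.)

position 6: 111 → 1  (bit 7 = 1)
position 0: 110 → 0  (bit 6 = 0)
position 8: 101 → 0  (bit 5 = 0)
position 1: 100 → 0  (bit 4 = 0)
position 5: 011 → 1  (bit 3 = 1)
position 13: 010 → 0  (bit 2 = 0)
position 4: 001 → 0  (bit 1 = 0)
position 2: 000 → 1  (bit 0 = 1)
bits b7..b0 = 10001001 = 137

137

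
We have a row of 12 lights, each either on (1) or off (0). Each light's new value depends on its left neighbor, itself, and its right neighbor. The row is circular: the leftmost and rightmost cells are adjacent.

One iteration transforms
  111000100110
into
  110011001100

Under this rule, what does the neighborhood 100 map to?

0

At position 3 the neighborhood is 100; the next row has 0 there.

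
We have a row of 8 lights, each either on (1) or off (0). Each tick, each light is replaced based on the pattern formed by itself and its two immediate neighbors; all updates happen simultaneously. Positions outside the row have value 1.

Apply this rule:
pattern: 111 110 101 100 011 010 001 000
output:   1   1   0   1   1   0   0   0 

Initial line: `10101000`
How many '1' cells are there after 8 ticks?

7

10000100
11000010
11100000
11110000
11111000
11111100
11111110
11111110
count of 1: 7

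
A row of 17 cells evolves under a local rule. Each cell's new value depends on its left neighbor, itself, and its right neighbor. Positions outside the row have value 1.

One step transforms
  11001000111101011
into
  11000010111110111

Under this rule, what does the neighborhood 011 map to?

At position 8 the neighborhood is 011; the next row has 1 there.

1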